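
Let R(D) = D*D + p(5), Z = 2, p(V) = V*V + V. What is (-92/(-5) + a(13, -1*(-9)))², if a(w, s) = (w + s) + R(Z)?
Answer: 138384/25 ≈ 5535.4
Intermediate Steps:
p(V) = V + V² (p(V) = V² + V = V + V²)
R(D) = 30 + D² (R(D) = D*D + 5*(1 + 5) = D² + 5*6 = D² + 30 = 30 + D²)
a(w, s) = 34 + s + w (a(w, s) = (w + s) + (30 + 2²) = (s + w) + (30 + 4) = (s + w) + 34 = 34 + s + w)
(-92/(-5) + a(13, -1*(-9)))² = (-92/(-5) + (34 - 1*(-9) + 13))² = (-92*(-⅕) + (34 + 9 + 13))² = (92/5 + 56)² = (372/5)² = 138384/25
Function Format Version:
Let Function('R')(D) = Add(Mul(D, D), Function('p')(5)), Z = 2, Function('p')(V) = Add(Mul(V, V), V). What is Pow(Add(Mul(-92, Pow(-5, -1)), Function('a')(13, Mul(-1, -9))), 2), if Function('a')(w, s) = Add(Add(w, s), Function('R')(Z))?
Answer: Rational(138384, 25) ≈ 5535.4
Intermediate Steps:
Function('p')(V) = Add(V, Pow(V, 2)) (Function('p')(V) = Add(Pow(V, 2), V) = Add(V, Pow(V, 2)))
Function('R')(D) = Add(30, Pow(D, 2)) (Function('R')(D) = Add(Mul(D, D), Mul(5, Add(1, 5))) = Add(Pow(D, 2), Mul(5, 6)) = Add(Pow(D, 2), 30) = Add(30, Pow(D, 2)))
Function('a')(w, s) = Add(34, s, w) (Function('a')(w, s) = Add(Add(w, s), Add(30, Pow(2, 2))) = Add(Add(s, w), Add(30, 4)) = Add(Add(s, w), 34) = Add(34, s, w))
Pow(Add(Mul(-92, Pow(-5, -1)), Function('a')(13, Mul(-1, -9))), 2) = Pow(Add(Mul(-92, Pow(-5, -1)), Add(34, Mul(-1, -9), 13)), 2) = Pow(Add(Mul(-92, Rational(-1, 5)), Add(34, 9, 13)), 2) = Pow(Add(Rational(92, 5), 56), 2) = Pow(Rational(372, 5), 2) = Rational(138384, 25)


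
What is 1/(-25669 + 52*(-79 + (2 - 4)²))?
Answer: -1/29569 ≈ -3.3819e-5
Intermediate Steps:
1/(-25669 + 52*(-79 + (2 - 4)²)) = 1/(-25669 + 52*(-79 + (-2)²)) = 1/(-25669 + 52*(-79 + 4)) = 1/(-25669 + 52*(-75)) = 1/(-25669 - 3900) = 1/(-29569) = -1/29569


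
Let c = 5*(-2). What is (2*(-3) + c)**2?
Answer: 256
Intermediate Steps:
c = -10
(2*(-3) + c)**2 = (2*(-3) - 10)**2 = (-6 - 10)**2 = (-16)**2 = 256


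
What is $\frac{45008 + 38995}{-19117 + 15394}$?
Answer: $- \frac{28001}{1241} \approx -22.563$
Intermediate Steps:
$\frac{45008 + 38995}{-19117 + 15394} = \frac{84003}{-3723} = 84003 \left(- \frac{1}{3723}\right) = - \frac{28001}{1241}$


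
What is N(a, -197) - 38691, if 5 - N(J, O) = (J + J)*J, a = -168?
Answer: -95134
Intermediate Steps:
N(J, O) = 5 - 2*J² (N(J, O) = 5 - (J + J)*J = 5 - 2*J*J = 5 - 2*J²)
N(a, -197) - 38691 = (5 - 2*(-168)²) - 38691 = (5 - 2*28224) - 38691 = (5 - 56448) - 38691 = -56443 - 38691 = -95134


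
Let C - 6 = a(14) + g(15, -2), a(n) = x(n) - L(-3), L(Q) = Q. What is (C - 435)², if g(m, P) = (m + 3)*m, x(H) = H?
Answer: 20164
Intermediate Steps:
g(m, P) = m*(3 + m) (g(m, P) = (3 + m)*m = m*(3 + m))
a(n) = 3 + n (a(n) = n - 1*(-3) = n + 3 = 3 + n)
C = 293 (C = 6 + ((3 + 14) + 15*(3 + 15)) = 6 + (17 + 15*18) = 6 + (17 + 270) = 6 + 287 = 293)
(C - 435)² = (293 - 435)² = (-142)² = 20164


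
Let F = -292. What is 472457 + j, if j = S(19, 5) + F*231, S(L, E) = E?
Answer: 405010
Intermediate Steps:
j = -67447 (j = 5 - 292*231 = 5 - 67452 = -67447)
472457 + j = 472457 - 67447 = 405010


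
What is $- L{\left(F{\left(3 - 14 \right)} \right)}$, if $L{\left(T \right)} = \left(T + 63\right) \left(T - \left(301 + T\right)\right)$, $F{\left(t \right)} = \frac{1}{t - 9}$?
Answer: $\frac{378959}{20} \approx 18948.0$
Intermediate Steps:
$F{\left(t \right)} = \frac{1}{-9 + t}$
$L{\left(T \right)} = -18963 - 301 T$ ($L{\left(T \right)} = \left(63 + T\right) \left(-301\right) = -18963 - 301 T$)
$- L{\left(F{\left(3 - 14 \right)} \right)} = - (-18963 - \frac{301}{-9 + \left(3 - 14\right)}) = - (-18963 - \frac{301}{-9 - 11}) = - (-18963 - \frac{301}{-20}) = - (-18963 - - \frac{301}{20}) = - (-18963 + \frac{301}{20}) = \left(-1\right) \left(- \frac{378959}{20}\right) = \frac{378959}{20}$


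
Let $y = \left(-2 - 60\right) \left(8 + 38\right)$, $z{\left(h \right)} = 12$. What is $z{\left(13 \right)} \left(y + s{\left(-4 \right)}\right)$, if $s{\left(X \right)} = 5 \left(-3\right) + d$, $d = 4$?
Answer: $-34356$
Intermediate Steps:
$s{\left(X \right)} = -11$ ($s{\left(X \right)} = 5 \left(-3\right) + 4 = -15 + 4 = -11$)
$y = -2852$ ($y = \left(-62\right) 46 = -2852$)
$z{\left(13 \right)} \left(y + s{\left(-4 \right)}\right) = 12 \left(-2852 - 11\right) = 12 \left(-2863\right) = -34356$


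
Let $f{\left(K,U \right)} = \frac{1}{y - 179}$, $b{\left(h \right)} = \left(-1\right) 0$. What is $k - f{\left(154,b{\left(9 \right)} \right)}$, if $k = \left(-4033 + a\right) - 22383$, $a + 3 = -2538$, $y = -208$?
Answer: $- \frac{11206358}{387} \approx -28957.0$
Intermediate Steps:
$b{\left(h \right)} = 0$
$a = -2541$ ($a = -3 - 2538 = -2541$)
$f{\left(K,U \right)} = - \frac{1}{387}$ ($f{\left(K,U \right)} = \frac{1}{-208 - 179} = \frac{1}{-387} = - \frac{1}{387}$)
$k = -28957$ ($k = \left(-4033 - 2541\right) - 22383 = -6574 - 22383 = -28957$)
$k - f{\left(154,b{\left(9 \right)} \right)} = -28957 - - \frac{1}{387} = -28957 + \frac{1}{387} = - \frac{11206358}{387}$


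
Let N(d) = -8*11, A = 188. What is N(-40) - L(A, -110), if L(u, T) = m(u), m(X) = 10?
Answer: -98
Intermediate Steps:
L(u, T) = 10
N(d) = -88
N(-40) - L(A, -110) = -88 - 1*10 = -88 - 10 = -98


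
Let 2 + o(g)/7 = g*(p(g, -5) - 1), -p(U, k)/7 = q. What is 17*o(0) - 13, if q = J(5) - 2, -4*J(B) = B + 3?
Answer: -251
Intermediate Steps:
J(B) = -¾ - B/4 (J(B) = -(B + 3)/4 = -(3 + B)/4 = -¾ - B/4)
q = -4 (q = (-¾ - ¼*5) - 2 = (-¾ - 5/4) - 2 = -2 - 2 = -4)
p(U, k) = 28 (p(U, k) = -7*(-4) = 28)
o(g) = -14 + 189*g (o(g) = -14 + 7*(g*(28 - 1)) = -14 + 7*(g*27) = -14 + 7*(27*g) = -14 + 189*g)
17*o(0) - 13 = 17*(-14 + 189*0) - 13 = 17*(-14 + 0) - 13 = 17*(-14) - 13 = -238 - 13 = -251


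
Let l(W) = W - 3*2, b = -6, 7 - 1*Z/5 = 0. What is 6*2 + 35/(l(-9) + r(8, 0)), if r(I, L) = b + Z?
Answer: 29/2 ≈ 14.500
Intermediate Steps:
Z = 35 (Z = 35 - 5*0 = 35 + 0 = 35)
l(W) = -6 + W (l(W) = W - 6 = -6 + W)
r(I, L) = 29 (r(I, L) = -6 + 35 = 29)
6*2 + 35/(l(-9) + r(8, 0)) = 6*2 + 35/((-6 - 9) + 29) = 12 + 35/(-15 + 29) = 12 + 35/14 = 12 + 35*(1/14) = 12 + 5/2 = 29/2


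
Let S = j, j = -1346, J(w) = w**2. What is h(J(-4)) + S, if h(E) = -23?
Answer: -1369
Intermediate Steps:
S = -1346
h(J(-4)) + S = -23 - 1346 = -1369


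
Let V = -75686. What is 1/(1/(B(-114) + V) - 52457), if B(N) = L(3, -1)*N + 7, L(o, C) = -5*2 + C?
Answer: -74425/3904112226 ≈ -1.9063e-5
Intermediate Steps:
L(o, C) = -10 + C
B(N) = 7 - 11*N (B(N) = (-10 - 1)*N + 7 = -11*N + 7 = 7 - 11*N)
1/(1/(B(-114) + V) - 52457) = 1/(1/((7 - 11*(-114)) - 75686) - 52457) = 1/(1/((7 + 1254) - 75686) - 52457) = 1/(1/(1261 - 75686) - 52457) = 1/(1/(-74425) - 52457) = 1/(-1/74425 - 52457) = 1/(-3904112226/74425) = -74425/3904112226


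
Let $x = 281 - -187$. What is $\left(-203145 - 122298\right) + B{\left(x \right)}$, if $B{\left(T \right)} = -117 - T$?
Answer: $-326028$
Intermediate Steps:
$x = 468$ ($x = 281 + 187 = 468$)
$\left(-203145 - 122298\right) + B{\left(x \right)} = \left(-203145 - 122298\right) - 585 = -325443 - 585 = -326028$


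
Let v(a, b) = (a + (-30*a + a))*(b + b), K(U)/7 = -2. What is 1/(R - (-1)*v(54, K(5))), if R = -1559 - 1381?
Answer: 1/39396 ≈ 2.5383e-5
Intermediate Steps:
K(U) = -14 (K(U) = 7*(-2) = -14)
R = -2940
v(a, b) = -56*a*b (v(a, b) = (a - 29*a)*(2*b) = (-28*a)*(2*b) = -56*a*b)
1/(R - (-1)*v(54, K(5))) = 1/(-2940 - (-1)*(-56*54*(-14))) = 1/(-2940 - (-1)*42336) = 1/(-2940 - 1*(-42336)) = 1/(-2940 + 42336) = 1/39396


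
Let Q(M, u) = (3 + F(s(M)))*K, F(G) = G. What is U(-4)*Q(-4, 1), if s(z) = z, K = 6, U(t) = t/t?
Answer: -6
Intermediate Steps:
U(t) = 1
Q(M, u) = 18 + 6*M (Q(M, u) = (3 + M)*6 = 18 + 6*M)
U(-4)*Q(-4, 1) = 1*(18 + 6*(-4)) = 1*(18 - 24) = 1*(-6) = -6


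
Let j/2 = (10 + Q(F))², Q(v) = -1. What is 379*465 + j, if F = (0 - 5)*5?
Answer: 176397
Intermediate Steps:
F = -25 (F = -5*5 = -25)
j = 162 (j = 2*(10 - 1)² = 2*9² = 2*81 = 162)
379*465 + j = 379*465 + 162 = 176235 + 162 = 176397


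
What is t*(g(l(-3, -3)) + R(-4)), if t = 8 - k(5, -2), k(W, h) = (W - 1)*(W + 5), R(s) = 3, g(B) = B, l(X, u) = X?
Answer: 0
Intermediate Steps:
k(W, h) = (-1 + W)*(5 + W)
t = -32 (t = 8 - (-5 + 5² + 4*5) = 8 - (-5 + 25 + 20) = 8 - 1*40 = 8 - 40 = -32)
t*(g(l(-3, -3)) + R(-4)) = -32*(-3 + 3) = -32*0 = 0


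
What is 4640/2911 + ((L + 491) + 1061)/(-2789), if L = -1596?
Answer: 13069044/8118779 ≈ 1.6097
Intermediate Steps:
4640/2911 + ((L + 491) + 1061)/(-2789) = 4640/2911 + ((-1596 + 491) + 1061)/(-2789) = 4640*(1/2911) + (-1105 + 1061)*(-1/2789) = 4640/2911 - 44*(-1/2789) = 4640/2911 + 44/2789 = 13069044/8118779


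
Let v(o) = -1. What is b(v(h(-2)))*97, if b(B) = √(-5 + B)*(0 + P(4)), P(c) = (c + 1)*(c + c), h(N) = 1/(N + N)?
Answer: 3880*I*√6 ≈ 9504.0*I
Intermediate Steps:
h(N) = 1/(2*N)
P(c) = 2*c*(1 + c) (P(c) = (1 + c)*(2*c) = 2*c*(1 + c))
b(B) = 40*√(-5 + B) (b(B) = √(-5 + B)*(0 + 2*4*(1 + 4)) = √(-5 + B)*(0 + 2*4*5) = √(-5 + B)*(0 + 40) = √(-5 + B)*40 = 40*√(-5 + B))
b(v(h(-2)))*97 = (40*√(-5 - 1))*97 = (40*√(-6))*97 = (40*(I*√6))*97 = (40*I*√6)*97 = 3880*I*√6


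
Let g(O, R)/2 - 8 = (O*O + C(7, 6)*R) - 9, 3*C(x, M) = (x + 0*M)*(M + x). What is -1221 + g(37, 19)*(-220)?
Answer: -2570183/3 ≈ -8.5673e+5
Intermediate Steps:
C(x, M) = x*(M + x)/3 (C(x, M) = ((x + 0*M)*(M + x))/3 = ((x + 0)*(M + x))/3 = (x*(M + x))/3 = x*(M + x)/3)
g(O, R) = -2 + 2*O² + 182*R/3 (g(O, R) = 16 + 2*((O*O + ((⅓)*7*(6 + 7))*R) - 9) = 16 + 2*((O² + ((⅓)*7*13)*R) - 9) = 16 + 2*((O² + 91*R/3) - 9) = 16 + 2*(-9 + O² + 91*R/3) = 16 + (-18 + 2*O² + 182*R/3) = -2 + 2*O² + 182*R/3)
-1221 + g(37, 19)*(-220) = -1221 + (-2 + 2*37² + (182/3)*19)*(-220) = -1221 + (-2 + 2*1369 + 3458/3)*(-220) = -1221 + (-2 + 2738 + 3458/3)*(-220) = -1221 + (11666/3)*(-220) = -1221 - 2566520/3 = -2570183/3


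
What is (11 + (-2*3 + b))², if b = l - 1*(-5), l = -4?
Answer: 36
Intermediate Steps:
b = 1 (b = -4 - 1*(-5) = -4 + 5 = 1)
(11 + (-2*3 + b))² = (11 + (-2*3 + 1))² = (11 + (-6 + 1))² = (11 - 5)² = 6² = 36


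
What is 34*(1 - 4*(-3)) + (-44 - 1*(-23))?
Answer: 421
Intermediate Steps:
34*(1 - 4*(-3)) + (-44 - 1*(-23)) = 34*(1 + 12) + (-44 + 23) = 34*13 - 21 = 442 - 21 = 421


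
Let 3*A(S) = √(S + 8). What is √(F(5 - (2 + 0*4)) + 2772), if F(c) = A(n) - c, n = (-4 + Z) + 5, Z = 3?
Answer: √(24921 + 6*√3)/3 ≈ 52.632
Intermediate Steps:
n = 4 (n = (-4 + 3) + 5 = -1 + 5 = 4)
A(S) = √(8 + S)/3 (A(S) = √(S + 8)/3 = √(8 + S)/3)
F(c) = -c + 2*√3/3 (F(c) = √(8 + 4)/3 - c = √12/3 - c = (2*√3)/3 - c = 2*√3/3 - c = -c + 2*√3/3)
√(F(5 - (2 + 0*4)) + 2772) = √((-(5 - (2 + 0*4)) + 2*√3/3) + 2772) = √((-(5 - (2 + 0)) + 2*√3/3) + 2772) = √((-(5 - 1*2) + 2*√3/3) + 2772) = √((-(5 - 2) + 2*√3/3) + 2772) = √((-1*3 + 2*√3/3) + 2772) = √((-3 + 2*√3/3) + 2772) = √(2769 + 2*√3/3)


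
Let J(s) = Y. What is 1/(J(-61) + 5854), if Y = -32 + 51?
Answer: 1/5873 ≈ 0.00017027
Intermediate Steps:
Y = 19
J(s) = 19
1/(J(-61) + 5854) = 1/(19 + 5854) = 1/5873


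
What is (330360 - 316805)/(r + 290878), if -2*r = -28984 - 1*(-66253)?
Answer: 27110/544487 ≈ 0.049790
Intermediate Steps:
r = -37269/2 (r = -(-28984 - 1*(-66253))/2 = -(-28984 + 66253)/2 = -½*37269 = -37269/2 ≈ -18635.)
(330360 - 316805)/(r + 290878) = (330360 - 316805)/(-37269/2 + 290878) = 13555/(544487/2) = 13555*(2/544487) = 27110/544487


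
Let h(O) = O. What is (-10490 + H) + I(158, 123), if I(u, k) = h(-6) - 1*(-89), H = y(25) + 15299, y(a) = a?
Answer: 4917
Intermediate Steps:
H = 15324 (H = 25 + 15299 = 15324)
I(u, k) = 83 (I(u, k) = -6 - 1*(-89) = -6 + 89 = 83)
(-10490 + H) + I(158, 123) = (-10490 + 15324) + 83 = 4834 + 83 = 4917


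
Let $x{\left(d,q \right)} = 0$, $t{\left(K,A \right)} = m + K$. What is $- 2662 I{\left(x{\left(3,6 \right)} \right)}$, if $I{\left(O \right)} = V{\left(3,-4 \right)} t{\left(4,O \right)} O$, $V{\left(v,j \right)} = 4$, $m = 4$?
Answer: $0$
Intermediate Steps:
$t{\left(K,A \right)} = 4 + K$
$I{\left(O \right)} = 32 O$ ($I{\left(O \right)} = 4 \left(4 + 4\right) O = 4 \cdot 8 O = 32 O$)
$- 2662 I{\left(x{\left(3,6 \right)} \right)} = - 2662 \cdot 32 \cdot 0 = \left(-2662\right) 0 = 0$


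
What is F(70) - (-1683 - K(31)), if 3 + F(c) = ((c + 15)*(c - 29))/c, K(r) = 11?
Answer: 24371/14 ≈ 1740.8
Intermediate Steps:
F(c) = -3 + (-29 + c)*(15 + c)/c (F(c) = -3 + ((c + 15)*(c - 29))/c = -3 + ((15 + c)*(-29 + c))/c = -3 + ((-29 + c)*(15 + c))/c = -3 + (-29 + c)*(15 + c)/c)
F(70) - (-1683 - K(31)) = (-17 + 70 - 435/70) - (-1683 - 1*11) = (-17 + 70 - 435*1/70) - (-1683 - 11) = (-17 + 70 - 87/14) - 1*(-1694) = 655/14 + 1694 = 24371/14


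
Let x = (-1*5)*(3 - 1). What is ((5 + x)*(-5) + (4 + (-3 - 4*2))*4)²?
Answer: 9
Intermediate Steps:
x = -10 (x = -5*2 = -10)
((5 + x)*(-5) + (4 + (-3 - 4*2))*4)² = ((5 - 10)*(-5) + (4 + (-3 - 4*2))*4)² = (-5*(-5) + (4 + (-3 - 8))*4)² = (25 + (4 - 11)*4)² = (25 - 7*4)² = (25 - 28)² = (-3)² = 9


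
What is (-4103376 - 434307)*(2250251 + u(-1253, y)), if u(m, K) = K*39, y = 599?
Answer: -10316930520996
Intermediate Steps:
u(m, K) = 39*K
(-4103376 - 434307)*(2250251 + u(-1253, y)) = (-4103376 - 434307)*(2250251 + 39*599) = -4537683*(2250251 + 23361) = -4537683*2273612 = -10316930520996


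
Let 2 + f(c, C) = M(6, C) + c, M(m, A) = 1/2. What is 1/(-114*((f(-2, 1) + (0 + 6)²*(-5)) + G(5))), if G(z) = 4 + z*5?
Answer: 1/17613 ≈ 5.6776e-5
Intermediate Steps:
G(z) = 4 + 5*z
M(m, A) = ½ (M(m, A) = 1*(½) = ½)
f(c, C) = -3/2 + c (f(c, C) = -2 + (½ + c) = -3/2 + c)
1/(-114*((f(-2, 1) + (0 + 6)²*(-5)) + G(5))) = 1/(-114*(((-3/2 - 2) + (0 + 6)²*(-5)) + (4 + 5*5))) = 1/(-114*((-7/2 + 6²*(-5)) + (4 + 25))) = 1/(-114*((-7/2 + 36*(-5)) + 29)) = 1/(-114*((-7/2 - 180) + 29)) = 1/(-114*(-367/2 + 29)) = 1/(-114*(-309/2)) = 1/17613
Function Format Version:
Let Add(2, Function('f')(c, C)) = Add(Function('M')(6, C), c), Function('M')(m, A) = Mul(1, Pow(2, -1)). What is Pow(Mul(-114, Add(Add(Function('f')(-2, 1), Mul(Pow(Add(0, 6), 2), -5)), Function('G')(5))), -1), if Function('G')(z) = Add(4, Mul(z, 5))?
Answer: Rational(1, 17613) ≈ 5.6776e-5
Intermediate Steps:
Function('G')(z) = Add(4, Mul(5, z))
Function('M')(m, A) = Rational(1, 2) (Function('M')(m, A) = Mul(1, Rational(1, 2)) = Rational(1, 2))
Function('f')(c, C) = Add(Rational(-3, 2), c) (Function('f')(c, C) = Add(-2, Add(Rational(1, 2), c)) = Add(Rational(-3, 2), c))
Pow(Mul(-114, Add(Add(Function('f')(-2, 1), Mul(Pow(Add(0, 6), 2), -5)), Function('G')(5))), -1) = Pow(Mul(-114, Add(Add(Add(Rational(-3, 2), -2), Mul(Pow(Add(0, 6), 2), -5)), Add(4, Mul(5, 5)))), -1) = Pow(Mul(-114, Add(Add(Rational(-7, 2), Mul(Pow(6, 2), -5)), Add(4, 25))), -1) = Pow(Mul(-114, Add(Add(Rational(-7, 2), Mul(36, -5)), 29)), -1) = Pow(Mul(-114, Add(Add(Rational(-7, 2), -180), 29)), -1) = Pow(Mul(-114, Add(Rational(-367, 2), 29)), -1) = Pow(Mul(-114, Rational(-309, 2)), -1) = Pow(17613, -1) = Rational(1, 17613)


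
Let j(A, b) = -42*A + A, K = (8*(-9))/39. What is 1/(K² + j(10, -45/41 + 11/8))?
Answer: -169/68714 ≈ -0.0024595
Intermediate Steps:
K = -24/13 (K = -72*1/39 = -24/13 ≈ -1.8462)
j(A, b) = -41*A
1/(K² + j(10, -45/41 + 11/8)) = 1/((-24/13)² - 41*10) = 1/(576/169 - 410) = 1/(-68714/169) = -169/68714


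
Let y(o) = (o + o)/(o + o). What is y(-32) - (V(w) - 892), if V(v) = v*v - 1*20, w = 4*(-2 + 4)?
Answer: 849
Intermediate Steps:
y(o) = 1 (y(o) = (2*o)/((2*o)) = (2*o)*(1/(2*o)) = 1)
w = 8 (w = 4*2 = 8)
V(v) = -20 + v**2 (V(v) = v**2 - 20 = -20 + v**2)
y(-32) - (V(w) - 892) = 1 - ((-20 + 8**2) - 892) = 1 - ((-20 + 64) - 892) = 1 - (44 - 892) = 1 - 1*(-848) = 1 + 848 = 849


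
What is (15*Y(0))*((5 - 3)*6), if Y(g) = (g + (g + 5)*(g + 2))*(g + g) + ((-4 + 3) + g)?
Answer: -180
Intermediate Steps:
Y(g) = -1 + g + 2*g*(g + (2 + g)*(5 + g)) (Y(g) = (g + (5 + g)*(2 + g))*(2*g) + (-1 + g) = (g + (2 + g)*(5 + g))*(2*g) + (-1 + g) = 2*g*(g + (2 + g)*(5 + g)) + (-1 + g) = -1 + g + 2*g*(g + (2 + g)*(5 + g)))
(15*Y(0))*((5 - 3)*6) = (15*(-1 + 2*0³ + 16*0² + 21*0))*((5 - 3)*6) = (15*(-1 + 2*0 + 16*0 + 0))*(2*6) = (15*(-1 + 0 + 0 + 0))*12 = (15*(-1))*12 = -15*12 = -180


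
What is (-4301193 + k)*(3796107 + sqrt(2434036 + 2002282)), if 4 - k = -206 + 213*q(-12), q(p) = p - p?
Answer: -16326991673181 - 4300983*sqrt(4436318) ≈ -1.6336e+13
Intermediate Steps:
q(p) = 0
k = 210 (k = 4 - (-206 + 213*0) = 4 - (-206 + 0) = 4 - 1*(-206) = 4 + 206 = 210)
(-4301193 + k)*(3796107 + sqrt(2434036 + 2002282)) = (-4301193 + 210)*(3796107 + sqrt(2434036 + 2002282)) = -4300983*(3796107 + sqrt(4436318)) = -16326991673181 - 4300983*sqrt(4436318)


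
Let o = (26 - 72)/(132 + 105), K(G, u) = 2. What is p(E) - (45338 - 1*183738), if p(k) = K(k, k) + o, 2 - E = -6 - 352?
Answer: 32801228/237 ≈ 1.3840e+5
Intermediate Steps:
o = -46/237 ≈ -0.19409
E = 360 (E = 2 - (-6 - 352) = 2 - 1*(-358) = 2 + 358 = 360)
p(k) = 428/237 (p(k) = 2 - 46/237 = 428/237)
p(E) - (45338 - 1*183738) = 428/237 - (45338 - 1*183738) = 428/237 - (45338 - 183738) = 428/237 - 1*(-138400) = 428/237 + 138400 = 32801228/237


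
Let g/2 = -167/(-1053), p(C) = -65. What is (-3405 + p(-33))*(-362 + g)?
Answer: 1321556440/1053 ≈ 1.2550e+6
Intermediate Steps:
g = 334/1053 (g = 2*(-167/(-1053)) = 2*(-167*(-1/1053)) = 2*(167/1053) = 334/1053 ≈ 0.31719)
(-3405 + p(-33))*(-362 + g) = (-3405 - 65)*(-362 + 334/1053) = -3470*(-380852/1053) = 1321556440/1053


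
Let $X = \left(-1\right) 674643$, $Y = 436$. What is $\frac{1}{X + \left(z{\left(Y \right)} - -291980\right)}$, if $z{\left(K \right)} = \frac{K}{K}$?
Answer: $- \frac{1}{382662} \approx -2.6133 \cdot 10^{-6}$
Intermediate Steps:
$z{\left(K \right)} = 1$
$X = -674643$
$\frac{1}{X + \left(z{\left(Y \right)} - -291980\right)} = \frac{1}{-674643 + \left(1 - -291980\right)} = \frac{1}{-674643 + \left(1 + 291980\right)} = \frac{1}{-674643 + 291981} = \frac{1}{-382662} = - \frac{1}{382662}$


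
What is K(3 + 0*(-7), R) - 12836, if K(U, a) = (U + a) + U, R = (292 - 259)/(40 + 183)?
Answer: -2861057/223 ≈ -12830.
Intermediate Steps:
R = 33/223 ≈ 0.14798
K(U, a) = a + 2*U
K(3 + 0*(-7), R) - 12836 = (33/223 + 2*(3 + 0*(-7))) - 12836 = (33/223 + 2*(3 + 0)) - 12836 = (33/223 + 2*3) - 12836 = (33/223 + 6) - 12836 = 1371/223 - 12836 = -2861057/223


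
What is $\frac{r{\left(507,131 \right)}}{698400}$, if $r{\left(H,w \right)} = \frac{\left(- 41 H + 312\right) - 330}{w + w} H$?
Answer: $- \frac{234403}{4066240} \approx -0.057646$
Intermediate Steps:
$r{\left(H,w \right)} = \frac{H \left(-18 - 41 H\right)}{2 w}$ ($r{\left(H,w \right)} = \frac{\left(312 - 41 H\right) - 330}{2 w} H = \left(-18 - 41 H\right) \frac{1}{2 w} H = \frac{-18 - 41 H}{2 w} H = \frac{H \left(-18 - 41 H\right)}{2 w}$)
$\frac{r{\left(507,131 \right)}}{698400} = \frac{\left(- \frac{1}{2}\right) 507 \cdot \frac{1}{131} \left(18 + 41 \cdot 507\right)}{698400} = \left(- \frac{1}{2}\right) 507 \cdot \frac{1}{131} \left(18 + 20787\right) \frac{1}{698400} = \left(- \frac{1}{2}\right) 507 \cdot \frac{1}{131} \cdot 20805 \cdot \frac{1}{698400} = \left(- \frac{10548135}{262}\right) \frac{1}{698400} = - \frac{234403}{4066240}$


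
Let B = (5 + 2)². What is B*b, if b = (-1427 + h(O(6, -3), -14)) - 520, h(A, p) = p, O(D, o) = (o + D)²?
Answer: -96089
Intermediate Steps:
O(D, o) = (D + o)²
B = 49 (B = 7² = 49)
b = -1961 (b = (-1427 - 14) - 520 = -1441 - 520 = -1961)
B*b = 49*(-1961) = -96089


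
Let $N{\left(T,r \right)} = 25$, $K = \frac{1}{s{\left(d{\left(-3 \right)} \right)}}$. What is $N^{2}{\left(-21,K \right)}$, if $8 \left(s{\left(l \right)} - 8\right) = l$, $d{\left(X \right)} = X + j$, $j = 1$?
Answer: $625$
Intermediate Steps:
$d{\left(X \right)} = 1 + X$ ($d{\left(X \right)} = X + 1 = 1 + X$)
$s{\left(l \right)} = 8 + \frac{l}{8}$
$K = \frac{4}{31}$ ($K = \frac{1}{8 + \frac{1 - 3}{8}} = \frac{1}{8 + \frac{1}{8} \left(-2\right)} = \frac{1}{8 - \frac{1}{4}} = \frac{1}{\frac{31}{4}} = \frac{4}{31} \approx 0.12903$)
$N^{2}{\left(-21,K \right)} = 25^{2} = 625$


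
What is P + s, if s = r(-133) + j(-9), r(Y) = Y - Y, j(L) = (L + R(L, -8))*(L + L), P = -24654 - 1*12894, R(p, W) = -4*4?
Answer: -37098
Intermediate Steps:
R(p, W) = -16
P = -37548 (P = -24654 - 12894 = -37548)
j(L) = 2*L*(-16 + L) (j(L) = (L - 16)*(L + L) = (-16 + L)*(2*L) = 2*L*(-16 + L))
r(Y) = 0
s = 450 (s = 0 + 2*(-9)*(-16 - 9) = 0 + 2*(-9)*(-25) = 0 + 450 = 450)
P + s = -37548 + 450 = -37098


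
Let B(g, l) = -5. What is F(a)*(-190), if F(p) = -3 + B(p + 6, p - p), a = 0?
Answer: 1520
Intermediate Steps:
F(p) = -8 (F(p) = -3 - 5 = -8)
F(a)*(-190) = -8*(-190) = 1520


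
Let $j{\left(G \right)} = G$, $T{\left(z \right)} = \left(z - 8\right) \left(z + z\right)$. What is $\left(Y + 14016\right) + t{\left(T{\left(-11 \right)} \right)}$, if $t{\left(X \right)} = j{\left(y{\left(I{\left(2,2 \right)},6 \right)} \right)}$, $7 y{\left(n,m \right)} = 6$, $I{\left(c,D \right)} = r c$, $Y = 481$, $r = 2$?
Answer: $\frac{101485}{7} \approx 14498.0$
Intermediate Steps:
$I{\left(c,D \right)} = 2 c$
$T{\left(z \right)} = 2 z \left(-8 + z\right)$ ($T{\left(z \right)} = \left(-8 + z\right) 2 z = 2 z \left(-8 + z\right)$)
$y{\left(n,m \right)} = \frac{6}{7}$ ($y{\left(n,m \right)} = \frac{1}{7} \cdot 6 = \frac{6}{7}$)
$t{\left(X \right)} = \frac{6}{7}$
$\left(Y + 14016\right) + t{\left(T{\left(-11 \right)} \right)} = \left(481 + 14016\right) + \frac{6}{7} = 14497 + \frac{6}{7} = \frac{101485}{7}$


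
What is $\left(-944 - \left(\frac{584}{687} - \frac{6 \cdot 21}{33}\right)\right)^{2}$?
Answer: $\frac{50571697058884}{57108249} \approx 8.8554 \cdot 10^{5}$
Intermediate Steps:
$\left(-944 - \left(\frac{584}{687} - \frac{6 \cdot 21}{33}\right)\right)^{2} = \left(-944 + \left(\left(-584\right) \frac{1}{687} + 126 \cdot \frac{1}{33}\right)\right)^{2} = \left(-944 + \left(- \frac{584}{687} + \frac{42}{11}\right)\right)^{2} = \left(-944 + \frac{22430}{7557}\right)^{2} = \left(- \frac{7111378}{7557}\right)^{2} = \frac{50571697058884}{57108249}$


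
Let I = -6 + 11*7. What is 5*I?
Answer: 355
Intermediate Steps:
I = 71 (I = -6 + 77 = 71)
5*I = 5*71 = 355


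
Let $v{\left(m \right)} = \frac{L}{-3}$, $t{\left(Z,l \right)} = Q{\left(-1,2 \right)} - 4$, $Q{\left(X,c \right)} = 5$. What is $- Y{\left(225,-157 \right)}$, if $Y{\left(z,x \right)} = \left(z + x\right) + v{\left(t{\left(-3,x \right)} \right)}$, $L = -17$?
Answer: $- \frac{221}{3} \approx -73.667$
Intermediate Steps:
$t{\left(Z,l \right)} = 1$ ($t{\left(Z,l \right)} = 5 - 4 = 1$)
$v{\left(m \right)} = \frac{17}{3}$ ($v{\left(m \right)} = - \frac{17}{-3} = \left(-17\right) \left(- \frac{1}{3}\right) = \frac{17}{3}$)
$Y{\left(z,x \right)} = \frac{17}{3} + x + z$ ($Y{\left(z,x \right)} = \left(z + x\right) + \frac{17}{3} = \left(x + z\right) + \frac{17}{3} = \frac{17}{3} + x + z$)
$- Y{\left(225,-157 \right)} = - (\frac{17}{3} - 157 + 225) = \left(-1\right) \frac{221}{3} = - \frac{221}{3}$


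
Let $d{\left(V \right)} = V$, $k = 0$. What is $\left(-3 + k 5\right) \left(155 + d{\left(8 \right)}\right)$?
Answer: $-489$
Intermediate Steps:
$\left(-3 + k 5\right) \left(155 + d{\left(8 \right)}\right) = \left(-3 + 0 \cdot 5\right) \left(155 + 8\right) = \left(-3 + 0\right) 163 = \left(-3\right) 163 = -489$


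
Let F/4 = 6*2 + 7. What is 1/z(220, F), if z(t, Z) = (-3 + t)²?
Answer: 1/47089 ≈ 2.1236e-5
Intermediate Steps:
F = 76 (F = 4*(6*2 + 7) = 4*(12 + 7) = 4*19 = 76)
1/z(220, F) = 1/((-3 + 220)²) = 1/(217²) = 1/47089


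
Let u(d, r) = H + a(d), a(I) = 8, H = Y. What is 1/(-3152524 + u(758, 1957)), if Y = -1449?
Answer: -1/3153965 ≈ -3.1706e-7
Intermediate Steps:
H = -1449
u(d, r) = -1441 (u(d, r) = -1449 + 8 = -1441)
1/(-3152524 + u(758, 1957)) = 1/(-3152524 - 1441) = 1/(-3153965) = -1/3153965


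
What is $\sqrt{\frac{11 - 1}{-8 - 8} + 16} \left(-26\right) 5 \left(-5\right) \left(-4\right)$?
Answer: $- 650 \sqrt{246} \approx -10195.0$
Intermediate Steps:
$\sqrt{\frac{11 - 1}{-8 - 8} + 16} \left(-26\right) 5 \left(-5\right) \left(-4\right) = \sqrt{\frac{10}{-16} + 16} \left(-26\right) \left(\left(-25\right) \left(-4\right)\right) = \sqrt{10 \left(- \frac{1}{16}\right) + 16} \left(-26\right) 100 = \sqrt{- \frac{5}{8} + 16} \left(-26\right) 100 = \sqrt{\frac{123}{8}} \left(-26\right) 100 = \frac{\sqrt{246}}{4} \left(-26\right) 100 = - \frac{13 \sqrt{246}}{2} \cdot 100 = - 650 \sqrt{246}$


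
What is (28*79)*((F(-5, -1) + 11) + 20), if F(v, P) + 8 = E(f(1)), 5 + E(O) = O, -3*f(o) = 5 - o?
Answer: 110600/3 ≈ 36867.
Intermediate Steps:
f(o) = -5/3 + o/3 (f(o) = -(5 - o)/3 = -5/3 + o/3)
E(O) = -5 + O
F(v, P) = -43/3 (F(v, P) = -8 + (-5 + (-5/3 + (1/3)*1)) = -8 + (-5 + (-5/3 + 1/3)) = -8 + (-5 - 4/3) = -8 - 19/3 = -43/3)
(28*79)*((F(-5, -1) + 11) + 20) = (28*79)*((-43/3 + 11) + 20) = 2212*(-10/3 + 20) = 2212*(50/3) = 110600/3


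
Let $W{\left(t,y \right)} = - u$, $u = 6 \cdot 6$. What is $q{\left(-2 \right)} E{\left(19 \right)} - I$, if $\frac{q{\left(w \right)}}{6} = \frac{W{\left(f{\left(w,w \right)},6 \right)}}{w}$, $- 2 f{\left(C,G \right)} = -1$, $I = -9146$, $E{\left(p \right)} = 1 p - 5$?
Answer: $10658$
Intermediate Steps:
$E{\left(p \right)} = -5 + p$ ($E{\left(p \right)} = p - 5 = -5 + p$)
$u = 36$
$f{\left(C,G \right)} = \frac{1}{2}$ ($f{\left(C,G \right)} = \left(- \frac{1}{2}\right) \left(-1\right) = \frac{1}{2}$)
$W{\left(t,y \right)} = -36$ ($W{\left(t,y \right)} = \left(-1\right) 36 = -36$)
$q{\left(w \right)} = - \frac{216}{w}$ ($q{\left(w \right)} = 6 \left(- \frac{36}{w}\right) = - \frac{216}{w}$)
$q{\left(-2 \right)} E{\left(19 \right)} - I = - \frac{216}{-2} \left(-5 + 19\right) - -9146 = \left(-216\right) \left(- \frac{1}{2}\right) 14 + 9146 = 108 \cdot 14 + 9146 = 1512 + 9146 = 10658$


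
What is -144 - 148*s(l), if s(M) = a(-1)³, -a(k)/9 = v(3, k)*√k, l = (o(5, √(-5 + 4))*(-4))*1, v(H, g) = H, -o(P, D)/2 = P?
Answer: -144 - 2913084*I ≈ -144.0 - 2.9131e+6*I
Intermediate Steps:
o(P, D) = -2*P
l = 40 (l = (-2*5*(-4))*1 = -10*(-4)*1 = 40*1 = 40)
a(k) = -27*√k
s(M) = 19683*I (s(M) = (-27*I)³ = 19683*I)
-144 - 148*s(l) = -144 - 2913084*I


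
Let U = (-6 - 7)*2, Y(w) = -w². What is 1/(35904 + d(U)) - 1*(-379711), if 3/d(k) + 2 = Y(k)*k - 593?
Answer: 231504415072978/609685827 ≈ 3.7971e+5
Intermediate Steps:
U = -26 (U = -13*2 = -26)
d(k) = 3/(-595 - k³) (d(k) = 3/(-2 + ((-k²)*k - 593)) = 3/(-2 + (-k³ - 593)) = 3/(-2 + (-593 - k³)) = 3/(-595 - k³))
1/(35904 + d(U)) - 1*(-379711) = 1/(35904 + 3/(-595 - 1*(-26)³)) - 1*(-379711) = 1/(35904 + 3/(-595 - 1*(-17576))) + 379711 = 1/(35904 + 3/(-595 + 17576)) + 379711 = 1/(35904 + 3/16981) + 379711 = 1/(609685827/16981) + 379711 = 16981/609685827 + 379711 = 231504415072978/609685827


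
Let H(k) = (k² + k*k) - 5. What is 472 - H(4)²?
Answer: -257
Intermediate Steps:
H(k) = -5 + 2*k² (H(k) = (k² + k²) - 5 = 2*k² - 5 = -5 + 2*k²)
472 - H(4)² = 472 - (-5 + 2*4²)² = 472 - (-5 + 2*16)² = 472 - (-5 + 32)² = 472 - 1*27² = 472 - 1*729 = 472 - 729 = -257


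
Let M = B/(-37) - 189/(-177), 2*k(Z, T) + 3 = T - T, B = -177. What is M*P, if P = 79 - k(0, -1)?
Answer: 1028307/2183 ≈ 471.05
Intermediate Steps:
k(Z, T) = -3/2 (k(Z, T) = -3/2 + (T - T)/2 = -3/2 + (½)*0 = -3/2 + 0 = -3/2)
M = 12774/2183 (M = -177/(-37) - 189/(-177) = -177*(-1/37) - 189*(-1/177) = 177/37 + 63/59 = 12774/2183 ≈ 5.8516)
P = 161/2 (P = 79 - 1*(-3/2) = 79 + 3/2 = 161/2 ≈ 80.500)
M*P = (12774/2183)*(161/2) = 1028307/2183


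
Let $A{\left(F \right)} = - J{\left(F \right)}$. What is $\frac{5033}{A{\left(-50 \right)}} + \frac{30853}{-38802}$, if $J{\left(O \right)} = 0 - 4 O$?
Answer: $- \frac{100730533}{3880200} \approx -25.96$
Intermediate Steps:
$J{\left(O \right)} = - 4 O$
$A{\left(F \right)} = 4 F$ ($A{\left(F \right)} = - \left(-4\right) F = 4 F$)
$\frac{5033}{A{\left(-50 \right)}} + \frac{30853}{-38802} = \frac{5033}{4 \left(-50\right)} + \frac{30853}{-38802} = \frac{5033}{-200} + 30853 \left(- \frac{1}{38802}\right) = 5033 \left(- \frac{1}{200}\right) - \frac{30853}{38802} = - \frac{5033}{200} - \frac{30853}{38802} = - \frac{100730533}{3880200}$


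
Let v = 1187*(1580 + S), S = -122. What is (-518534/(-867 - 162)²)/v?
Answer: -259267/916239470643 ≈ -2.8297e-7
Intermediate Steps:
v = 1730646 (v = 1187*(1580 - 122) = 1187*1458 = 1730646)
(-518534/(-867 - 162)²)/v = -518534/(-867 - 162)²/1730646 = -518534/((-1029)²)*(1/1730646) = -518534/1058841*(1/1730646) = -518534*1/1058841*(1/1730646) = -518534/1058841*1/1730646 = -259267/916239470643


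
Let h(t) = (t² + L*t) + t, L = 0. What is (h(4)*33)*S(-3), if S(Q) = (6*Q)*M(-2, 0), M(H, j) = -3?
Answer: 35640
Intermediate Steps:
S(Q) = -18*Q (S(Q) = (6*Q)*(-3) = -18*Q)
h(t) = t + t² (h(t) = (t² + 0*t) + t = (t² + 0) + t = t² + t = t + t²)
(h(4)*33)*S(-3) = ((4*(1 + 4))*33)*(-18*(-3)) = ((4*5)*33)*54 = (20*33)*54 = 660*54 = 35640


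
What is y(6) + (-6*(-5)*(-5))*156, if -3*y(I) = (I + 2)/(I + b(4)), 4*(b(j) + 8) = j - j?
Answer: -70196/3 ≈ -23399.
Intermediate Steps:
b(j) = -8 (b(j) = -8 + (j - j)/4 = -8 + (¼)*0 = -8 + 0 = -8)
y(I) = -(2 + I)/(3*(-8 + I)) (y(I) = -(I + 2)/(3*(I - 8)) = -(2 + I)/(3*(-8 + I)))
y(6) + (-6*(-5)*(-5))*156 = (-2 - 1*6)/(3*(-8 + 6)) + (-6*(-5)*(-5))*156 = (⅓)*(-2 - 6)/(-2) + (30*(-5))*156 = (⅓)*(-½)*(-8) - 150*156 = 4/3 - 23400 = -70196/3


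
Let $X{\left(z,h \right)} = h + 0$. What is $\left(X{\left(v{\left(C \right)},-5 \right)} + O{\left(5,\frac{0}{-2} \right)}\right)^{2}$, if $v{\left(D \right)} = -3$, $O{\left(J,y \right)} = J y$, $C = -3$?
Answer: $25$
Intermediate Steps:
$X{\left(z,h \right)} = h$
$\left(X{\left(v{\left(C \right)},-5 \right)} + O{\left(5,\frac{0}{-2} \right)}\right)^{2} = \left(-5 + 5 \frac{0}{-2}\right)^{2} = \left(-5 + 5 \cdot 0 \left(- \frac{1}{2}\right)\right)^{2} = \left(-5 + 5 \cdot 0\right)^{2} = \left(-5 + 0\right)^{2} = \left(-5\right)^{2} = 25$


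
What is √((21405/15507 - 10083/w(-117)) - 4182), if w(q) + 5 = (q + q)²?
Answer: 10*I*√3348551361411555801/283007919 ≈ 64.659*I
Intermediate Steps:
w(q) = -5 + 4*q² (w(q) = -5 + (q + q)² = -5 + (2*q)² = -5 + 4*q²)
√((21405/15507 - 10083/w(-117)) - 4182) = √((21405/15507 - 10083/(-5 + 4*(-117)²)) - 4182) = √((21405*(1/15507) - 10083/(-5 + 4*13689)) - 4182) = √((7135/5169 - 10083/(-5 + 54756)) - 4182) = √((7135/5169 - 10083/54751) - 4182) = √(338529358/283007919 - 4182) = √(-1183200587900/283007919) = 10*I*√3348551361411555801/283007919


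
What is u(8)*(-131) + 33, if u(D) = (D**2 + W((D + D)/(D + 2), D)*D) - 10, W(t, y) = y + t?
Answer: -85509/5 ≈ -17102.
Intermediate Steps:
W(t, y) = t + y
u(D) = -10 + D**2 + D*(D + 2*D/(2 + D)) (u(D) = (D**2 + ((D + D)/(D + 2) + D)*D) - 10 = (D**2 + ((2*D)/(2 + D) + D)*D) - 10 = (D**2 + (2*D/(2 + D) + D)*D) - 10 = (D**2 + (D + 2*D/(2 + D))*D) - 10 = (D**2 + D*(D + 2*D/(2 + D))) - 10 = -10 + D**2 + D*(D + 2*D/(2 + D)))
u(8)*(-131) + 33 = ((8**2*(4 + 8) + (-10 + 8**2)*(2 + 8))/(2 + 8))*(-131) + 33 = ((64*12 + (-10 + 64)*10)/10)*(-131) + 33 = ((768 + 54*10)/10)*(-131) + 33 = ((768 + 540)/10)*(-131) + 33 = ((1/10)*1308)*(-131) + 33 = (654/5)*(-131) + 33 = -85674/5 + 33 = -85509/5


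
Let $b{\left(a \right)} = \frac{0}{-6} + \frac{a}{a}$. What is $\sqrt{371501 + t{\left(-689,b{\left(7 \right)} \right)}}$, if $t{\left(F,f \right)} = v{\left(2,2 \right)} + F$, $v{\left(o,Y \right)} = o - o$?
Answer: $2 \sqrt{92703} \approx 608.94$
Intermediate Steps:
$v{\left(o,Y \right)} = 0$
$b{\left(a \right)} = 1$ ($b{\left(a \right)} = 0 \left(- \frac{1}{6}\right) + 1 = 0 + 1 = 1$)
$t{\left(F,f \right)} = F$ ($t{\left(F,f \right)} = 0 + F = F$)
$\sqrt{371501 + t{\left(-689,b{\left(7 \right)} \right)}} = \sqrt{371501 - 689} = \sqrt{370812} = 2 \sqrt{92703}$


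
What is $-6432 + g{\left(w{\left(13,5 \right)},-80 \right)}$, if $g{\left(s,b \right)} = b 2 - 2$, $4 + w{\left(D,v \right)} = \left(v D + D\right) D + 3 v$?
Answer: $-6594$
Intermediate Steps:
$w{\left(D,v \right)} = -4 + 3 v + D \left(D + D v\right)$ ($w{\left(D,v \right)} = -4 + \left(\left(v D + D\right) D + 3 v\right) = -4 + \left(\left(D v + D\right) D + 3 v\right) = -4 + \left(\left(D + D v\right) D + 3 v\right) = -4 + \left(D \left(D + D v\right) + 3 v\right) = -4 + \left(3 v + D \left(D + D v\right)\right) = -4 + 3 v + D \left(D + D v\right)$)
$g{\left(s,b \right)} = -2 + 2 b$ ($g{\left(s,b \right)} = 2 b - 2 = -2 + 2 b$)
$-6432 + g{\left(w{\left(13,5 \right)},-80 \right)} = -6432 + \left(-2 + 2 \left(-80\right)\right) = -6432 - 162 = -6594$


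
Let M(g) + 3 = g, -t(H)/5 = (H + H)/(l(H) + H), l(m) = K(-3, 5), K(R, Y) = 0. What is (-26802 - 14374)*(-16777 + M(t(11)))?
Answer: 691345040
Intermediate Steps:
l(m) = 0
t(H) = -10 (t(H) = -5*(H + H)/(0 + H) = -5*2*H/H = -5*2 = -10)
M(g) = -3 + g
(-26802 - 14374)*(-16777 + M(t(11))) = (-26802 - 14374)*(-16777 + (-3 - 10)) = -41176*(-16777 - 13) = -41176*(-16790) = 691345040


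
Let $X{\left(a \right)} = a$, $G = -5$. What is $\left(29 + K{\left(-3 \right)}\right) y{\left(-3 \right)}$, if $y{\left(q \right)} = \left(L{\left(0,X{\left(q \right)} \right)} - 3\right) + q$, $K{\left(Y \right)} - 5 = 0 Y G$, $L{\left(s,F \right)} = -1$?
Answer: $-238$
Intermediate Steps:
$K{\left(Y \right)} = 5$ ($K{\left(Y \right)} = 5 + 0 Y \left(-5\right) = 5 + 0 \left(-5\right) = 5 + 0 = 5$)
$y{\left(q \right)} = -4 + q$ ($y{\left(q \right)} = \left(-1 - 3\right) + q = -4 + q$)
$\left(29 + K{\left(-3 \right)}\right) y{\left(-3 \right)} = \left(29 + 5\right) \left(-4 - 3\right) = 34 \left(-7\right) = -238$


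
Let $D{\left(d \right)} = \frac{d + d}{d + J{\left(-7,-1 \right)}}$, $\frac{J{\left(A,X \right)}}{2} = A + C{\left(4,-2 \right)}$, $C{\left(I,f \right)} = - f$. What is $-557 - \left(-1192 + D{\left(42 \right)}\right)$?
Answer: $\frac{5059}{8} \approx 632.38$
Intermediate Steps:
$J{\left(A,X \right)} = 4 + 2 A$ ($J{\left(A,X \right)} = 2 \left(A - -2\right) = 2 \left(A + 2\right) = 2 \left(2 + A\right) = 4 + 2 A$)
$D{\left(d \right)} = \frac{2 d}{-10 + d}$ ($D{\left(d \right)} = \frac{d + d}{d + \left(4 + 2 \left(-7\right)\right)} = \frac{2 d}{d + \left(4 - 14\right)} = \frac{2 d}{d - 10} = \frac{2 d}{-10 + d}$)
$-557 - \left(-1192 + D{\left(42 \right)}\right) = -557 - \left(-1192 + 2 \cdot 42 \frac{1}{-10 + 42}\right) = -557 - \left(-1192 + 2 \cdot 42 \cdot \frac{1}{32}\right) = -557 - \left(-1192 + \frac{21}{8}\right) = -557 - - \frac{9515}{8} = -557 + \frac{9515}{8} = \frac{5059}{8}$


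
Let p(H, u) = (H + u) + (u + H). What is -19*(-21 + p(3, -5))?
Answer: 475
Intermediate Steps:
p(H, u) = 2*H + 2*u (p(H, u) = (H + u) + (H + u) = 2*H + 2*u)
-19*(-21 + p(3, -5)) = -19*(-21 + (2*3 + 2*(-5))) = -19*(-21 + (6 - 10)) = -19*(-21 - 4) = -19*(-25) = 475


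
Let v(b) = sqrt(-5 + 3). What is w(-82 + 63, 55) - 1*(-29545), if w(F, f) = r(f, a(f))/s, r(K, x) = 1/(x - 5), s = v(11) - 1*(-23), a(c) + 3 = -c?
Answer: 988368862/33453 + I*sqrt(2)/33453 ≈ 29545.0 + 4.2275e-5*I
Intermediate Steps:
a(c) = -3 - c
v(b) = I*sqrt(2) (v(b) = sqrt(-2) = I*sqrt(2))
s = 23 + I*sqrt(2) (s = I*sqrt(2) - 1*(-23) = I*sqrt(2) + 23 = 23 + I*sqrt(2) ≈ 23.0 + 1.4142*I)
r(K, x) = 1/(-5 + x)
w(F, f) = 1/((-8 - f)*(23 + I*sqrt(2))) (w(F, f) = 1/((-5 + (-3 - f))*(23 + I*sqrt(2))) = 1/((-8 - f)*(23 + I*sqrt(2))))
w(-82 + 63, 55) - 1*(-29545) = -1/((8 + 55)*(23 + I*sqrt(2))) - 1*(-29545) = -1/(63*(23 + I*sqrt(2))) + 29545 = 29545 - 1/(63*(23 + I*sqrt(2)))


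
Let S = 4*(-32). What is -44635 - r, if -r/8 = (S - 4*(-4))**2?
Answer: 55717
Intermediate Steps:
S = -128
r = -100352 (r = -8*(-128 - 4*(-4))**2 = -8*(-128 + 16)**2 = -8*(-112)**2 = -8*12544 = -100352)
-44635 - r = -44635 - 1*(-100352) = -44635 + 100352 = 55717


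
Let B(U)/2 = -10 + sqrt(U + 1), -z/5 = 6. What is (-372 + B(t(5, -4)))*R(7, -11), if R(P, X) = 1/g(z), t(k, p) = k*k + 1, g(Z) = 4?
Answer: -98 + 3*sqrt(3)/2 ≈ -95.402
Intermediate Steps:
z = -30 (z = -5*6 = -30)
t(k, p) = 1 + k**2 (t(k, p) = k**2 + 1 = 1 + k**2)
R(P, X) = 1/4
B(U) = -20 + 2*sqrt(1 + U) (B(U) = 2*(-10 + sqrt(U + 1)) = 2*(-10 + sqrt(1 + U)) = -20 + 2*sqrt(1 + U))
(-372 + B(t(5, -4)))*R(7, -11) = (-372 + (-20 + 2*sqrt(1 + (1 + 5**2))))*(1/4) = (-372 + (-20 + 2*sqrt(1 + (1 + 25))))*(1/4) = (-372 + (-20 + 2*sqrt(1 + 26)))*(1/4) = (-372 + (-20 + 2*sqrt(27)))*(1/4) = (-372 + (-20 + 2*(3*sqrt(3))))*(1/4) = (-372 + (-20 + 6*sqrt(3)))*(1/4) = (-392 + 6*sqrt(3))*(1/4) = -98 + 3*sqrt(3)/2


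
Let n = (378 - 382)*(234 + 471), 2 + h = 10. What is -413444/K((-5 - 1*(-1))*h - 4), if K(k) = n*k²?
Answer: 103361/913680 ≈ 0.11313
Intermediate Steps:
h = 8 (h = -2 + 10 = 8)
n = -2820 (n = -4*705 = -2820)
K(k) = -2820*k²
-413444/K((-5 - 1*(-1))*h - 4) = -413444*(-1/(2820*((-5 - 1*(-1))*8 - 4)²)) = -413444*(-1/(2820*((-5 + 1)*8 - 4)²)) = -413444*(-1/(2820*(-4*8 - 4)²)) = -413444*(-1/(2820*(-32 - 4)²)) = -413444/((-2820*(-36)²)) = -413444/((-2820*1296)) = -413444/(-3654720) = -413444*(-1/3654720) = 103361/913680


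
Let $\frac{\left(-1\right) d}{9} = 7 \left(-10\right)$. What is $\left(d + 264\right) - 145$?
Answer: $749$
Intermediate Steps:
$d = 630$ ($d = - 9 \cdot 7 \left(-10\right) = \left(-9\right) \left(-70\right) = 630$)
$\left(d + 264\right) - 145 = \left(630 + 264\right) - 145 = 894 - 145 = 749$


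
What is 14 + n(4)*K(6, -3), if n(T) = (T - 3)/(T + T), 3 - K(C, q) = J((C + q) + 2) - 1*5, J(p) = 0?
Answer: 15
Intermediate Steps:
K(C, q) = 8 (K(C, q) = 3 - (0 - 1*5) = 3 - (0 - 5) = 3 - 1*(-5) = 3 + 5 = 8)
n(T) = (-3 + T)/(2*T) (n(T) = (-3 + T)/((2*T)) = (-3 + T)*(1/(2*T)) = (-3 + T)/(2*T))
14 + n(4)*K(6, -3) = 14 + ((½)*(-3 + 4)/4)*8 = 14 + ((½)*(¼)*1)*8 = 14 + (⅛)*8 = 14 + 1 = 15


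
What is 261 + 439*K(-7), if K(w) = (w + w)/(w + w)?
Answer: 700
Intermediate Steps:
K(w) = 1 (K(w) = (2*w)/((2*w)) = (2*w)*(1/(2*w)) = 1)
261 + 439*K(-7) = 261 + 439*1 = 261 + 439 = 700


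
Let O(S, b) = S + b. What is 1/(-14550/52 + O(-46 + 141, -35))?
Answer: -26/5715 ≈ -0.0045494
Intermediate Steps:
1/(-14550/52 + O(-46 + 141, -35)) = 1/(-14550/52 + ((-46 + 141) - 35)) = 1/(-14550/52 + (95 - 35)) = 1/(-582*25/52 + 60) = 1/(-7275/26 + 60) = 1/(-5715/26) = -26/5715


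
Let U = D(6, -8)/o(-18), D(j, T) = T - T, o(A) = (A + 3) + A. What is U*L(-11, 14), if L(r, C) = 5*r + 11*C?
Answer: 0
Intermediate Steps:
o(A) = 3 + 2*A (o(A) = (3 + A) + A = 3 + 2*A)
D(j, T) = 0
U = 0 (U = 0/(3 + 2*(-18)) = 0/(3 - 36) = 0/(-33) = 0*(-1/33) = 0)
U*L(-11, 14) = 0*(5*(-11) + 11*14) = 0*(-55 + 154) = 0*99 = 0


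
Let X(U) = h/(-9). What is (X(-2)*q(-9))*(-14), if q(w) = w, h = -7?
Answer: 98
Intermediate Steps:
X(U) = 7/9 (X(U) = -7/(-9) = -7*(-⅑) = 7/9)
(X(-2)*q(-9))*(-14) = ((7/9)*(-9))*(-14) = -7*(-14) = 98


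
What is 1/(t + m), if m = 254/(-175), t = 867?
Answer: 175/151471 ≈ 0.0011553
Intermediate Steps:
m = -254/175 (m = 254*(-1/175) = -254/175 ≈ -1.4514)
1/(t + m) = 1/(867 - 254/175) = 1/(151471/175) = 175/151471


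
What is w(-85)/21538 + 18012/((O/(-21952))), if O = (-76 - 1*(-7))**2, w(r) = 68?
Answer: -1419352078394/17090403 ≈ -83050.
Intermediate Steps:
O = 4761 (O = (-76 + 7)**2 = (-69)**2 = 4761)
w(-85)/21538 + 18012/((O/(-21952))) = 68/21538 + 18012/((4761/(-21952))) = 68*(1/21538) + 18012/((4761*(-1/21952))) = 34/10769 + 18012/(-4761/21952) = 34/10769 + 18012*(-21952/4761) = 34/10769 - 131799808/1587 = -1419352078394/17090403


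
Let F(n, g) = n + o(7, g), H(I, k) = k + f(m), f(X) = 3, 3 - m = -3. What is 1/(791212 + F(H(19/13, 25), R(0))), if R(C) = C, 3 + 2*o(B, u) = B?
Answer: 1/791242 ≈ 1.2638e-6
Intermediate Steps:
m = 6 (m = 3 - 1*(-3) = 3 + 3 = 6)
o(B, u) = -3/2 + B/2
H(I, k) = 3 + k (H(I, k) = k + 3 = 3 + k)
F(n, g) = 2 + n (F(n, g) = n + (-3/2 + (½)*7) = n + (-3/2 + 7/2) = n + 2 = 2 + n)
1/(791212 + F(H(19/13, 25), R(0))) = 1/(791212 + (2 + (3 + 25))) = 1/(791212 + (2 + 28)) = 1/(791212 + 30) = 1/791242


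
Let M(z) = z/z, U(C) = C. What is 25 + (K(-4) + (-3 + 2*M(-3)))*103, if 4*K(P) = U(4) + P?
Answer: -78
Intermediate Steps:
K(P) = 1 + P/4 (K(P) = (4 + P)/4 = 1 + P/4)
M(z) = 1
25 + (K(-4) + (-3 + 2*M(-3)))*103 = 25 + ((1 + (¼)*(-4)) + (-3 + 2*1))*103 = 25 + ((1 - 1) + (-3 + 2))*103 = 25 + (0 - 1)*103 = 25 - 1*103 = 25 - 103 = -78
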